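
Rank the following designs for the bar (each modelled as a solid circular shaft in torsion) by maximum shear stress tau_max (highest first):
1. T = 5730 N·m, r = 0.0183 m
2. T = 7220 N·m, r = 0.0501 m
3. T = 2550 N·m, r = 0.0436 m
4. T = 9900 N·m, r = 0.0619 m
Model: a solid circular shaft in torsion, so tau_max = (2·T) / (π·r^3) (SI units).
  Case 1: tau_max = (2 × 5730) / (π × 0.0183^3) = 5.952 × 10⁸ Pa = 595.2 MPa
  Case 2: tau_max = (2 × 7220) / (π × 0.0501^3) = 3.655 × 10⁷ Pa = 36.55 MPa
  Case 3: tau_max = (2 × 2550) / (π × 0.0436^3) = 1.959 × 10⁷ Pa = 19.59 MPa
  Case 4: tau_max = (2 × 9900) / (π × 0.0619^3) = 2.657 × 10⁷ Pa = 26.57 MPa
Ordering: 595.2 MPa (case 1) > 36.55 MPa (case 2) > 26.57 MPa (case 4) > 19.59 MPa (case 3)
Final answer: 1, 2, 4, 3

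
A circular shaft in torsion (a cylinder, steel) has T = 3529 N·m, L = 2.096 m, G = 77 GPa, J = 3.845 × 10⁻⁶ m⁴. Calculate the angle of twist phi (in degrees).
Model: a circular shaft in torsion, so phi = (T·L) / (G·J).
Convert to SI units:
  G = 77 GPa = 7.7 × 10¹⁰ Pa
Substitute:
  phi = (3529 × 2.096) / ((7.7 × 10¹⁰) × (3.845 × 10⁻⁶))
  phi = 0.02498 rad
Convert to degrees: phi = 0.02498 × 180/π = 1.431°
Final answer: phi = 1.431°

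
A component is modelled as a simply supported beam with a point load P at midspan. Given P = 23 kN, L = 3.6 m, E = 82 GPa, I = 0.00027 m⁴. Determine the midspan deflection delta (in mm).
Model: a simply supported beam with a point load P at midspan, so delta = (P·L^3) / (48·E·I).
Convert to SI units:
  P = 23 kN = 23000 N
  E = 82 GPa = 8.2 × 10¹⁰ Pa
Substitute:
  delta = (23000 × 3.6^3) / (48 × (8.2 × 10¹⁰) × 0.00027)
  delta = 0.00101 m
Convert: delta = 0.00101 m = 1.01 mm
Final answer: delta = 1.01 mm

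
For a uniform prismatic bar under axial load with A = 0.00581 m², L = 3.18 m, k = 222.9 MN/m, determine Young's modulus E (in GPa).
Model: a uniform prismatic bar under axial load, so k = (A·E) / L.
Solve for E: E = (k·L) / A.
Convert to SI units:
  k = 222.9 MN/m = 2.229 × 10⁸ N/m
Substitute:
  E = ((2.229 × 10⁸) × 3.18) / 0.00581
  E = 1.22 × 10¹¹ Pa
Convert: E = 1.22 × 10¹¹ Pa = 122 GPa
Final answer: E = 122 GPa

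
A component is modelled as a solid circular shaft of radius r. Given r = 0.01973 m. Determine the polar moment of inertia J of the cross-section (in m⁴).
Model: a solid circular shaft of radius r, so J = (π·r^4) / 2.
Substitute:
  J = (π × 0.01973^4) / 2
  J = 2.38 × 10⁻⁷ m⁴
Final answer: J = 2.38 × 10⁻⁷ m⁴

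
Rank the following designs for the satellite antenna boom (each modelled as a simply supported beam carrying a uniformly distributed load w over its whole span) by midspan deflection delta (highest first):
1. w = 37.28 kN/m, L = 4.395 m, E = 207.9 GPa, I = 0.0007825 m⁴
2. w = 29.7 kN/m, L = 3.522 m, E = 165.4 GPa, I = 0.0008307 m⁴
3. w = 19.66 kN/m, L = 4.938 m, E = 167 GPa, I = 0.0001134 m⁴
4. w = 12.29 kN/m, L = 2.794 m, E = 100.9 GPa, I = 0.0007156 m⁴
Model: a simply supported beam carrying a uniformly distributed load w over its whole span, so delta = (5·w·L^4) / (384·E·I) (SI units).
  Case 1: delta = (5 × 37280 × 4.395^4) / (384 × (2.079 × 10¹¹) × 0.0007825) = 0.001113 m = 1.113 mm
  Case 2: delta = (5 × 29700 × 3.522^4) / (384 × (1.654 × 10¹¹) × 0.0008307) = 0.0004331 m = 0.4331 mm
  Case 3: delta = (5 × 19660 × 4.938^4) / (384 × (1.67 × 10¹¹) × 0.0001134) = 0.008037 m = 8.037 mm
  Case 4: delta = (5 × 12290 × 2.794^4) / (384 × (1.009 × 10¹¹) × 0.0007156) = 0.0001351 m = 0.1351 mm
Ordering: 8.037 mm (case 3) > 1.113 mm (case 1) > 0.4331 mm (case 2) > 0.1351 mm (case 4)
Final answer: 3, 1, 2, 4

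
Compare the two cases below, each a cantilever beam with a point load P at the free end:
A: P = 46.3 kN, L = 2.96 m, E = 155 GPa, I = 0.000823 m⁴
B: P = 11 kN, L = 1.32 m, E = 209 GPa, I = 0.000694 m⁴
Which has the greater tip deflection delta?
Model: a cantilever beam with a point load P at the free end, so delta = (P·L^3) / (3·E·I) (SI units).
  A: delta = (46300 × 2.96^3) / (3 × (1.55 × 10¹¹) × 0.000823) = 0.003138 m = 3.138 mm
  B: delta = (11000 × 1.32^3) / (3 × (2.09 × 10¹¹) × 0.000694) = 5.814 × 10⁻⁵ m = 0.05814 mm
3.138 mm > 0.05814 mm, so A is larger.
Final answer: A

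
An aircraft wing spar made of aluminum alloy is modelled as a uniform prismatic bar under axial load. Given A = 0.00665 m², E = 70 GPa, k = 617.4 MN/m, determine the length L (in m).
Model: a uniform prismatic bar under axial load, so k = (A·E) / L.
Solve for L: L = (A·E) / k.
Convert to SI units:
  E = 70 GPa = 7 × 10¹⁰ Pa
  k = 617.4 MN/m = 6.174 × 10⁸ N/m
Substitute:
  L = (0.00665 × (7 × 10¹⁰)) / (6.174 × 10⁸)
  L = 0.754 m
Final answer: L = 0.754 m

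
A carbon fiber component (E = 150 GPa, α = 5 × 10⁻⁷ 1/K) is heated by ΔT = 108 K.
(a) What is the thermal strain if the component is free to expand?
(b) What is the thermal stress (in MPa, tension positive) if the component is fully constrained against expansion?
(a) Free thermal strain ε_th = α·ΔT = (5 × 10⁻⁷) × 108 = 5.4 × 10⁻⁵
(b) Fully constrained, the expansion is suppressed, so σ = -E·α·ΔT. Convert E = 150 GPa = 1.5 × 10¹¹ Pa.
  σ = -(1.5 × 10¹¹) × (5 × 10⁻⁷) × 108 = -8.1 × 10⁶ Pa = -8.1 MPa (compressive)
Final answer: (a) ε_th = 5.4 × 10⁻⁵, (b) σ = -8.1 MPa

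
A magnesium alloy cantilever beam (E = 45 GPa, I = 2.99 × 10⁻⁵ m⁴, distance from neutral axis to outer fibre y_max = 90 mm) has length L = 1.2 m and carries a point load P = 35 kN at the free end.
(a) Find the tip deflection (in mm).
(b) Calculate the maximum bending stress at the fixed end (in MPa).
(a) Tip deflection of a cantilever with an end point load: δ = P·L^3 / (3·E·I). Convert P = 35 kN = 35000 N, E = 45 GPa = 4.5 × 10¹⁰ Pa.
  δ = (35000 × 1.2^3) / (3 × (4.5 × 10¹⁰) × (2.99 × 10⁻⁵)) = 0.01498 m = 14.98 mm
(b) Maximum bending moment at the fixed end: M = P·L = 35000 × 1.2 = 42000 N·m. Convert y_max = 90 mm = 0.09 m.
  σ = M·y_max / I = (42000 × 0.09) / (2.99 × 10⁻⁵) = 1.264 × 10⁸ Pa = 126.4 MPa
Final answer: (a) δ = 14.98 mm, (b) σ = 126.4 MPa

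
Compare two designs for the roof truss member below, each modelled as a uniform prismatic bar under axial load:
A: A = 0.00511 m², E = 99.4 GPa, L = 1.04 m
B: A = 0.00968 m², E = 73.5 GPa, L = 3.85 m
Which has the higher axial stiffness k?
Model: a uniform prismatic bar under axial load, so k = (A·E) / L (SI units).
  A: k = (0.00511 × (9.94 × 10¹⁰)) / 1.04 = 4.884 × 10⁸ N/m = 488.4 MN/m
  B: k = (0.00968 × (7.35 × 10¹⁰)) / 3.85 = 1.848 × 10⁸ N/m = 184.8 MN/m
488.4 MN/m > 184.8 MN/m, so A is larger.
Final answer: A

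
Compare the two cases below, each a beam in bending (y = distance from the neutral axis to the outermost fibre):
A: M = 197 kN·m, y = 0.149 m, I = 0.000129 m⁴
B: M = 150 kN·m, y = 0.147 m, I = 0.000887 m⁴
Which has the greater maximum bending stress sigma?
Model: a beam in bending (y = distance from the neutral axis to the outermost fibre), so sigma = (M·y) / I (SI units).
  A: sigma = (197000 × 0.149) / 0.000129 = 2.275 × 10⁸ Pa = 227.5 MPa
  B: sigma = (150000 × 0.147) / 0.000887 = 2.486 × 10⁷ Pa = 24.86 MPa
227.5 MPa > 24.86 MPa, so A is larger.
Final answer: A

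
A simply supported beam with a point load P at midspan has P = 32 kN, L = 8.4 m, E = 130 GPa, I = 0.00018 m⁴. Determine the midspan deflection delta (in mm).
Model: a simply supported beam with a point load P at midspan, so delta = (P·L^3) / (48·E·I).
Convert to SI units:
  P = 32 kN = 32000 N
  E = 130 GPa = 1.3 × 10¹¹ Pa
Substitute:
  delta = (32000 × 8.4^3) / (48 × (1.3 × 10¹¹) × 0.00018)
  delta = 0.01689 m
Convert: delta = 0.01689 m = 16.89 mm
Final answer: delta = 16.89 mm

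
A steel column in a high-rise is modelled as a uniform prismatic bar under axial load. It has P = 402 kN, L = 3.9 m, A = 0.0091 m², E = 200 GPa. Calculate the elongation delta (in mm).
Model: a uniform prismatic bar under axial load, so delta = (P·L) / (A·E).
Convert to SI units:
  P = 402 kN = 402000 N
  E = 200 GPa = 2 × 10¹¹ Pa
Substitute:
  delta = (402000 × 3.9) / (0.0091 × (2 × 10¹¹))
  delta = 0.0008614 m
Convert: delta = 0.0008614 m = 0.8614 mm
Final answer: delta = 0.8614 mm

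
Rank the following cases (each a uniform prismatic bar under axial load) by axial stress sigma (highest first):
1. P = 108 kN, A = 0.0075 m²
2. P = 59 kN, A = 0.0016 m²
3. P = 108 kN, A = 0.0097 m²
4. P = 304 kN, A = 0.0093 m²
Model: a uniform prismatic bar under axial load, so sigma = P / A (SI units).
  Case 1: sigma = 108000 / 0.0075 = 1.44 × 10⁷ Pa = 14.4 MPa
  Case 2: sigma = 59000 / 0.0016 = 3.688 × 10⁷ Pa = 36.88 MPa
  Case 3: sigma = 108000 / 0.0097 = 1.113 × 10⁷ Pa = 11.13 MPa
  Case 4: sigma = 304000 / 0.0093 = 3.269 × 10⁷ Pa = 32.69 MPa
Ordering: 36.88 MPa (case 2) > 32.69 MPa (case 4) > 14.4 MPa (case 1) > 11.13 MPa (case 3)
Final answer: 2, 4, 1, 3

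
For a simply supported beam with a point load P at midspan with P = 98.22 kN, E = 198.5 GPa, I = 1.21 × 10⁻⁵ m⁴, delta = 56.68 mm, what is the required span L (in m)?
Model: a simply supported beam with a point load P at midspan, so delta = (P·L^3) / (48·E·I).
Solve for L: L = ((48·delta·E·I) / P)^(1/3).
Convert to SI units:
  P = 98.22 kN = 98220 N
  E = 198.5 GPa = 1.985 × 10¹¹ Pa
  delta = 56.68 mm = 0.05668 m
Substitute:
  L = ((48 × 0.05668 × (1.985 × 10¹¹) × (1.21 × 10⁻⁵)) / 98220)^(1/3)
  L = 4.052 m
Final answer: L = 4.052 m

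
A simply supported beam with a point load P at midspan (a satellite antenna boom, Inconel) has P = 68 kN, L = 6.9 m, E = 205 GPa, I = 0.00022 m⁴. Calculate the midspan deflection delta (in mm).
Model: a simply supported beam with a point load P at midspan, so delta = (P·L^3) / (48·E·I).
Convert to SI units:
  P = 68 kN = 68000 N
  E = 205 GPa = 2.05 × 10¹¹ Pa
Substitute:
  delta = (68000 × 6.9^3) / (48 × (2.05 × 10¹¹) × 0.00022)
  delta = 0.01032 m
Convert: delta = 0.01032 m = 10.32 mm
Final answer: delta = 10.32 mm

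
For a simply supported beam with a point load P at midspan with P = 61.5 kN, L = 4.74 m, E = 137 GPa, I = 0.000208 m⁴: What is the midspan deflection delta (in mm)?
Model: a simply supported beam with a point load P at midspan, so delta = (P·L^3) / (48·E·I).
Convert to SI units:
  P = 61.5 kN = 61500 N
  E = 137 GPa = 1.37 × 10¹¹ Pa
Substitute:
  delta = (61500 × 4.74^3) / (48 × (1.37 × 10¹¹) × 0.000208)
  delta = 0.004788 m
Convert: delta = 0.004788 m = 4.788 mm
Final answer: delta = 4.788 mm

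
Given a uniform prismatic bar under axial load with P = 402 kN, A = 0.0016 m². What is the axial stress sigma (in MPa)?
Model: a uniform prismatic bar under axial load, so sigma = P / A.
Convert to SI units:
  P = 402 kN = 402000 N
Substitute:
  sigma = 402000 / 0.0016
  sigma = 2.512 × 10⁸ Pa
Convert: sigma = 2.512 × 10⁸ Pa = 251.2 MPa
Final answer: sigma = 251.2 MPa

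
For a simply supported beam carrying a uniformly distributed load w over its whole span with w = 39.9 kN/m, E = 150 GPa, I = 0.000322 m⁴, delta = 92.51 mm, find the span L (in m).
Model: a simply supported beam carrying a uniformly distributed load w over its whole span, so delta = (5·w·L^4) / (384·E·I).
Solve for L: L = ((384·delta·E·I) / (5·w))^(1/4).
Convert to SI units:
  w = 39.9 kN/m = 39900 N/m
  E = 150 GPa = 1.5 × 10¹¹ Pa
  delta = 92.51 mm = 0.09251 m
Substitute:
  L = ((384 × 0.09251 × (1.5 × 10¹¹) × 0.000322) / (5 × 39900))^(1/4)
  L = 9.63 m
Final answer: L = 9.63 m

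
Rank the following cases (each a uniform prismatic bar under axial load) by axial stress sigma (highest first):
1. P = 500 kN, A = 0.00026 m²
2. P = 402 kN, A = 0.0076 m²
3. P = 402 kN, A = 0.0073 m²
Model: a uniform prismatic bar under axial load, so sigma = P / A (SI units).
  Case 1: sigma = 500000 / 0.00026 = 1.923 × 10⁹ Pa = 1923 MPa
  Case 2: sigma = 402000 / 0.0076 = 5.289 × 10⁷ Pa = 52.89 MPa
  Case 3: sigma = 402000 / 0.0073 = 5.507 × 10⁷ Pa = 55.07 MPa
Ordering: 1923 MPa (case 1) > 55.07 MPa (case 3) > 52.89 MPa (case 2)
Final answer: 1, 3, 2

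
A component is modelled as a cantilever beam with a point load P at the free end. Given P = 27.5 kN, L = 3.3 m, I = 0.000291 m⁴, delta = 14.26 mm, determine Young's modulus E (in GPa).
Model: a cantilever beam with a point load P at the free end, so delta = (P·L^3) / (3·E·I).
Solve for E: E = (P·L^3) / (3·delta·I).
Convert to SI units:
  P = 27.5 kN = 27500 N
  delta = 14.26 mm = 0.01426 m
Substitute:
  E = (27500 × 3.3^3) / (3 × 0.01426 × 0.000291)
  E = 7.939 × 10¹⁰ Pa
Convert: E = 7.939 × 10¹⁰ Pa = 79.39 GPa
Final answer: E = 79.39 GPa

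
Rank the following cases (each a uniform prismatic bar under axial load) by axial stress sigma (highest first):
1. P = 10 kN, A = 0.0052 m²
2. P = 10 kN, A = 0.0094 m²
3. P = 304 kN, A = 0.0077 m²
Model: a uniform prismatic bar under axial load, so sigma = P / A (SI units).
  Case 1: sigma = 10000 / 0.0052 = 1.923 × 10⁶ Pa = 1.923 MPa
  Case 2: sigma = 10000 / 0.0094 = 1.064 × 10⁶ Pa = 1.064 MPa
  Case 3: sigma = 304000 / 0.0077 = 3.948 × 10⁷ Pa = 39.48 MPa
Ordering: 39.48 MPa (case 3) > 1.923 MPa (case 1) > 1.064 MPa (case 2)
Final answer: 3, 1, 2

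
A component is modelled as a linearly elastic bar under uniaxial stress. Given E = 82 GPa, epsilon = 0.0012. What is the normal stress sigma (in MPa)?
Model: a linearly elastic bar under uniaxial stress, so sigma = E·epsilon.
Convert to SI units:
  E = 82 GPa = 8.2 × 10¹⁰ Pa
Substitute:
  sigma = (8.2 × 10¹⁰) × 0.0012
  sigma = 9.84 × 10⁷ Pa
Convert: sigma = 9.84 × 10⁷ Pa = 98.4 MPa
Final answer: sigma = 98.4 MPa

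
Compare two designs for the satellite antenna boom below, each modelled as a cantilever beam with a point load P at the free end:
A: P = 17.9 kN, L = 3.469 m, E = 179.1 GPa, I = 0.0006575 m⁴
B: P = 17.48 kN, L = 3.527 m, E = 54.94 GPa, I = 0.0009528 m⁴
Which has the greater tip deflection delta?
Model: a cantilever beam with a point load P at the free end, so delta = (P·L^3) / (3·E·I) (SI units).
  A: delta = (17900 × 3.469^3) / (3 × (1.791 × 10¹¹) × 0.0006575) = 0.002115 m = 2.115 mm
  B: delta = (17480 × 3.527^3) / (3 × (5.494 × 10¹⁰) × 0.0009528) = 0.004884 m = 4.884 mm
4.884 mm > 2.115 mm, so B is larger.
Final answer: B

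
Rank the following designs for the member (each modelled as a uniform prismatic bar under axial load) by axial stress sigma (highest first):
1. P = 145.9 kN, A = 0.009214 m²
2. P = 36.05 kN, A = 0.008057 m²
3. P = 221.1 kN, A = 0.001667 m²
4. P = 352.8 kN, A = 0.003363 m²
Model: a uniform prismatic bar under axial load, so sigma = P / A (SI units).
  Case 1: sigma = 145900 / 0.009214 = 1.583 × 10⁷ Pa = 15.83 MPa
  Case 2: sigma = 36050 / 0.008057 = 4.474 × 10⁶ Pa = 4.474 MPa
  Case 3: sigma = 221100 / 0.001667 = 1.326 × 10⁸ Pa = 132.6 MPa
  Case 4: sigma = 352800 / 0.003363 = 1.049 × 10⁸ Pa = 104.9 MPa
Ordering: 132.6 MPa (case 3) > 104.9 MPa (case 4) > 15.83 MPa (case 1) > 4.474 MPa (case 2)
Final answer: 3, 4, 1, 2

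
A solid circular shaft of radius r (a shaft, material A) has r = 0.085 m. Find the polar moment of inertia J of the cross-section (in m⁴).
Model: a solid circular shaft of radius r, so J = (π·r^4) / 2.
Substitute:
  J = (π × 0.085^4) / 2
  J = 8.2 × 10⁻⁵ m⁴
Final answer: J = 8.2 × 10⁻⁵ m⁴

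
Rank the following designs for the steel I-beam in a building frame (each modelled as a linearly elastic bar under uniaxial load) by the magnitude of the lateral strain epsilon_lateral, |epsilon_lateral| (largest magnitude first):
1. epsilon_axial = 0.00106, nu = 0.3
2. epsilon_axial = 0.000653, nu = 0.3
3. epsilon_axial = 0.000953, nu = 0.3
Model: a linearly elastic bar under uniaxial load, so epsilon_lateral = -nu·epsilon_axial (SI units).
  Case 1: epsilon_lateral = -(0.3 × 0.00106) = -0.000318
  Case 2: epsilon_lateral = -(0.3 × 0.000653) = -0.0001959
  Case 3: epsilon_lateral = -(0.3 × 0.000953) = -0.0002859
Ordering by |epsilon_lateral|: 0.000318 (case 1) > 0.0002859 (case 3) > 0.0001959 (case 2)
Final answer: 1, 3, 2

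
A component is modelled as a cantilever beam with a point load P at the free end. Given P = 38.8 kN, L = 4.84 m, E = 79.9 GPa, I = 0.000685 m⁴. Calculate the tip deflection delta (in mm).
Model: a cantilever beam with a point load P at the free end, so delta = (P·L^3) / (3·E·I).
Convert to SI units:
  P = 38.8 kN = 38800 N
  E = 79.9 GPa = 7.99 × 10¹⁰ Pa
Substitute:
  delta = (38800 × 4.84^3) / (3 × (7.99 × 10¹⁰) × 0.000685)
  delta = 0.02679 m
Convert: delta = 0.02679 m = 26.79 mm
Final answer: delta = 26.79 mm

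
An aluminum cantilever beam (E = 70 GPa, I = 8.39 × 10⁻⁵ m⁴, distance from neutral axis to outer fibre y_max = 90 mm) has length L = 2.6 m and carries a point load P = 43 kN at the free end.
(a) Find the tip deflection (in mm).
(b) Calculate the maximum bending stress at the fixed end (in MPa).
(a) Tip deflection of a cantilever with an end point load: δ = P·L^3 / (3·E·I). Convert P = 43 kN = 43000 N, E = 70 GPa = 7 × 10¹⁰ Pa.
  δ = (43000 × 2.6^3) / (3 × (7 × 10¹⁰) × (8.39 × 10⁻⁵)) = 0.0429 m = 42.9 mm
(b) Maximum bending moment at the fixed end: M = P·L = 43000 × 2.6 = 111800 N·m. Convert y_max = 90 mm = 0.09 m.
  σ = M·y_max / I = (111800 × 0.09) / (8.39 × 10⁻⁵) = 1.199 × 10⁸ Pa = 119.9 MPa
Final answer: (a) δ = 42.9 mm, (b) σ = 119.9 MPa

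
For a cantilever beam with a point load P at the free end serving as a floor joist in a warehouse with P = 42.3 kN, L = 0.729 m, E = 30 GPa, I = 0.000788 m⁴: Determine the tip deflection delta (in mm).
Model: a cantilever beam with a point load P at the free end, so delta = (P·L^3) / (3·E·I).
Convert to SI units:
  P = 42.3 kN = 42300 N
  E = 30 GPa = 3 × 10¹⁰ Pa
Substitute:
  delta = (42300 × 0.729^3) / (3 × (3 × 10¹⁰) × 0.000788)
  delta = 0.0002311 m
Convert: delta = 0.0002311 m = 0.2311 mm
Final answer: delta = 0.2311 mm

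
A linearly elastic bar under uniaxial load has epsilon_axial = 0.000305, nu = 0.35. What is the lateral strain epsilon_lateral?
Model: a linearly elastic bar under uniaxial load, so epsilon_lateral = -nu·epsilon_axial.
Substitute:
  epsilon_lateral = -(0.35 × 0.000305)
  epsilon_lateral = -0.0001067
Final answer: epsilon_lateral = -0.0001067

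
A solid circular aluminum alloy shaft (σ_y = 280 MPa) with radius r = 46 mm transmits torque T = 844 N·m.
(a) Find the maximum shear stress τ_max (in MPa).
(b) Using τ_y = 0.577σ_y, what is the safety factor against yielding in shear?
(a) For a solid circular shaft, τ_max = T·r/J with J = π·r^4/2, i.e. τ_max = 2·T / (π·r^3). Convert r = 46 mm = 0.046 m.
  τ_max = (2 × 844) / (π × 0.046^3) = 5.52 × 10⁶ Pa = 5.52 MPa
(b) τ_y = 0.577 × 280 = 161.56 MPa
  SF = τ_y/τ_max = 161.56 / 5.52 = 29.27
Final answer: (a) τ_max = 5.52 MPa, (b) SF = 29.27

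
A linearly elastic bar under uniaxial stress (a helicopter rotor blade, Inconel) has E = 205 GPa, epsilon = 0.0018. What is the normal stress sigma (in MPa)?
Model: a linearly elastic bar under uniaxial stress, so sigma = E·epsilon.
Convert to SI units:
  E = 205 GPa = 2.05 × 10¹¹ Pa
Substitute:
  sigma = (2.05 × 10¹¹) × 0.0018
  sigma = 3.69 × 10⁸ Pa
Convert: sigma = 3.69 × 10⁸ Pa = 369 MPa
Final answer: sigma = 369 MPa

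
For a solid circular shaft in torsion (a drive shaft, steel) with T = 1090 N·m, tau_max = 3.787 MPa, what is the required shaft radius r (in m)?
Model: a solid circular shaft in torsion, so tau_max = (2·T) / (π·r^3).
Solve for r: r = ((2·T) / (π·tau_max))^(1/3).
Convert to SI units:
  tau_max = 3.787 MPa = 3.787 × 10⁶ Pa
Substitute:
  r = ((2 × 1090) / (π × (3.787 × 10⁶)))^(1/3)
  r = 0.0568 m
Final answer: r = 0.0568 m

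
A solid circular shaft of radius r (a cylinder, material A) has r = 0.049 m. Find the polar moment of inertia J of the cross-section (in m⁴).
Model: a solid circular shaft of radius r, so J = (π·r^4) / 2.
Substitute:
  J = (π × 0.049^4) / 2
  J = 9.055 × 10⁻⁶ m⁴
Final answer: J = 9.055 × 10⁻⁶ m⁴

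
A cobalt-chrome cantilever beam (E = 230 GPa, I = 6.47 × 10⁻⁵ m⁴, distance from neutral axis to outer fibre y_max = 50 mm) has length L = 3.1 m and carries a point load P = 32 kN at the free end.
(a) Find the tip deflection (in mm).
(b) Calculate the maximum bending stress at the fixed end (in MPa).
(a) Tip deflection of a cantilever with an end point load: δ = P·L^3 / (3·E·I). Convert P = 32 kN = 32000 N, E = 230 GPa = 2.3 × 10¹¹ Pa.
  δ = (32000 × 3.1^3) / (3 × (2.3 × 10¹¹) × (6.47 × 10⁻⁵)) = 0.02135 m = 21.35 mm
(b) Maximum bending moment at the fixed end: M = P·L = 32000 × 3.1 = 99200 N·m. Convert y_max = 50 mm = 0.05 m.
  σ = M·y_max / I = (99200 × 0.05) / (6.47 × 10⁻⁵) = 7.666 × 10⁷ Pa = 76.66 MPa
Final answer: (a) δ = 21.35 mm, (b) σ = 76.66 MPa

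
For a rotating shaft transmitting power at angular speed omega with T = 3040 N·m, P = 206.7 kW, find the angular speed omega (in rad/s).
Model: a rotating shaft transmitting power at angular speed omega, so P = T·omega.
Solve for omega: omega = P / T.
Convert to SI units:
  P = 206.7 kW = 206700 W
Substitute:
  omega = 206700 / 3040
  omega = 67.99 rad/s
Final answer: omega = 67.99 rad/s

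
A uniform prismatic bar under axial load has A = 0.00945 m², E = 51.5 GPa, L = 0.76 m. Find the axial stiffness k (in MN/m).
Model: a uniform prismatic bar under axial load, so k = (A·E) / L.
Convert to SI units:
  E = 51.5 GPa = 5.15 × 10¹⁰ Pa
Substitute:
  k = (0.00945 × (5.15 × 10¹⁰)) / 0.76
  k = 6.404 × 10⁸ N/m
Convert: k = 6.404 × 10⁸ N/m = 640.4 MN/m
Final answer: k = 640.4 MN/m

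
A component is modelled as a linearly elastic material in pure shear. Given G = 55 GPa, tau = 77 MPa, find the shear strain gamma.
Model: a linearly elastic material in pure shear, so tau = G·gamma.
Solve for gamma: gamma = tau / G.
Convert to SI units:
  G = 55 GPa = 5.5 × 10¹⁰ Pa
  tau = 77 MPa = 7.7 × 10⁷ Pa
Substitute:
  gamma = (7.7 × 10⁷) / (5.5 × 10¹⁰)
  gamma = 0.0014
Final answer: gamma = 0.0014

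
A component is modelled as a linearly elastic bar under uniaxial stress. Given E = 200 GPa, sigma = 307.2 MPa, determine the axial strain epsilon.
Model: a linearly elastic bar under uniaxial stress, so sigma = E·epsilon.
Solve for epsilon: epsilon = sigma / E.
Convert to SI units:
  E = 200 GPa = 2 × 10¹¹ Pa
  sigma = 307.2 MPa = 3.072 × 10⁸ Pa
Substitute:
  epsilon = (3.072 × 10⁸) / (2 × 10¹¹)
  epsilon = 0.001536
Final answer: epsilon = 0.001536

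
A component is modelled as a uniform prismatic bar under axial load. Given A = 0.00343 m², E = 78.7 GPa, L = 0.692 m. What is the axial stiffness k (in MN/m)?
Model: a uniform prismatic bar under axial load, so k = (A·E) / L.
Convert to SI units:
  E = 78.7 GPa = 7.87 × 10¹⁰ Pa
Substitute:
  k = (0.00343 × (7.87 × 10¹⁰)) / 0.692
  k = 3.901 × 10⁸ N/m
Convert: k = 3.901 × 10⁸ N/m = 390.1 MN/m
Final answer: k = 390.1 MN/m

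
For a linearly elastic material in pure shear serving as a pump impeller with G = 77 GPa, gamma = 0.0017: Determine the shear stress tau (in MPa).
Model: a linearly elastic material in pure shear, so tau = G·gamma.
Convert to SI units:
  G = 77 GPa = 7.7 × 10¹⁰ Pa
Substitute:
  tau = (7.7 × 10¹⁰) × 0.0017
  tau = 1.309 × 10⁸ Pa
Convert: tau = 1.309 × 10⁸ Pa = 130.9 MPa
Final answer: tau = 130.9 MPa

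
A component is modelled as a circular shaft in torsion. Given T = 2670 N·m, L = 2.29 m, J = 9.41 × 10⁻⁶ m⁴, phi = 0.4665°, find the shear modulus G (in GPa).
Model: a circular shaft in torsion, so phi = (T·L) / (G·J).
Solve for G: G = (T·L) / (phi·J).
Convert to SI units:
  phi = 0.4665° = 0.008142 rad
Substitute:
  G = (2670 × 2.29) / (0.008142 × (9.41 × 10⁻⁶))
  G = 7.98 × 10¹⁰ Pa
Convert: G = 7.98 × 10¹⁰ Pa = 79.8 GPa
Final answer: G = 79.8 GPa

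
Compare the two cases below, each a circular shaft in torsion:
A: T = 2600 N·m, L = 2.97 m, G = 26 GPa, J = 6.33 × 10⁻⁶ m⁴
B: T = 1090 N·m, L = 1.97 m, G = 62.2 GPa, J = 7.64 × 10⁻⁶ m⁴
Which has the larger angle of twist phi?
Model: a circular shaft in torsion, so phi = (T·L) / (G·J) (SI units).
  A: phi = (2600 × 2.97) / ((2.6 × 10¹⁰) × (6.33 × 10⁻⁶)) = 0.04692 rad = 2.688°
  B: phi = (1090 × 1.97) / ((6.22 × 10¹⁰) × (7.64 × 10⁻⁶)) = 0.004519 rad = 0.2589°
2.688° > 0.2589°, so A is larger.
Final answer: A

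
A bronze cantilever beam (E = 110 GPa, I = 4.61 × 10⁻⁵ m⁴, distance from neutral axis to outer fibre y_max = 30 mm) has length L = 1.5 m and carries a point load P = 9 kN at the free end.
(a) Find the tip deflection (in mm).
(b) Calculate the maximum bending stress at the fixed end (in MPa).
(a) Tip deflection of a cantilever with an end point load: δ = P·L^3 / (3·E·I). Convert P = 9 kN = 9000 N, E = 110 GPa = 1.1 × 10¹¹ Pa.
  δ = (9000 × 1.5^3) / (3 × (1.1 × 10¹¹) × (4.61 × 10⁻⁵)) = 0.001997 m = 1.997 mm
(b) Maximum bending moment at the fixed end: M = P·L = 9000 × 1.5 = 13500 N·m. Convert y_max = 30 mm = 0.03 m.
  σ = M·y_max / I = (13500 × 0.03) / (4.61 × 10⁻⁵) = 8.785 × 10⁶ Pa = 8.785 MPa
Final answer: (a) δ = 1.997 mm, (b) σ = 8.785 MPa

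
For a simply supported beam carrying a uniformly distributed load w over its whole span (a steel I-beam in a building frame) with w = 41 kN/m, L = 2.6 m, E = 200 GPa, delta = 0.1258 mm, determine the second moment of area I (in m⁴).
Model: a simply supported beam carrying a uniformly distributed load w over its whole span, so delta = (5·w·L^4) / (384·E·I).
Solve for I: I = (5·w·L^4) / (384·delta·E).
Convert to SI units:
  w = 41 kN/m = 41000 N/m
  E = 200 GPa = 2 × 10¹¹ Pa
  delta = 0.1258 mm = 0.0001258 m
Substitute:
  I = (5 × 41000 × 2.6^4) / (384 × 0.0001258 × (2 × 10¹¹))
  I = 0.0009696 m⁴
Final answer: I = 0.0009696 m⁴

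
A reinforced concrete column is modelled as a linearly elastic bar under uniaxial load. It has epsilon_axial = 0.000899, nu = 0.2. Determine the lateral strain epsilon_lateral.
Model: a linearly elastic bar under uniaxial load, so epsilon_lateral = -nu·epsilon_axial.
Substitute:
  epsilon_lateral = -(0.2 × 0.000899)
  epsilon_lateral = -0.0001798
Final answer: epsilon_lateral = -0.0001798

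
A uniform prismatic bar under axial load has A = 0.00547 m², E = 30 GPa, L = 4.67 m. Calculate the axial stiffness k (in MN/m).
Model: a uniform prismatic bar under axial load, so k = (A·E) / L.
Convert to SI units:
  E = 30 GPa = 3 × 10¹⁰ Pa
Substitute:
  k = (0.00547 × (3 × 10¹⁰)) / 4.67
  k = 3.514 × 10⁷ N/m
Convert: k = 3.514 × 10⁷ N/m = 35.14 MN/m
Final answer: k = 35.14 MN/m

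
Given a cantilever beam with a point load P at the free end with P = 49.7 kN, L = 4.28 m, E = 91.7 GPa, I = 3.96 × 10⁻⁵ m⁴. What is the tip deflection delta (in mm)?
Model: a cantilever beam with a point load P at the free end, so delta = (P·L^3) / (3·E·I).
Convert to SI units:
  P = 49.7 kN = 49700 N
  E = 91.7 GPa = 9.17 × 10¹⁰ Pa
Substitute:
  delta = (49700 × 4.28^3) / (3 × (9.17 × 10¹⁰) × (3.96 × 10⁻⁵))
  delta = 0.3577 m
Convert: delta = 0.3577 m = 357.7 mm
Final answer: delta = 357.7 mm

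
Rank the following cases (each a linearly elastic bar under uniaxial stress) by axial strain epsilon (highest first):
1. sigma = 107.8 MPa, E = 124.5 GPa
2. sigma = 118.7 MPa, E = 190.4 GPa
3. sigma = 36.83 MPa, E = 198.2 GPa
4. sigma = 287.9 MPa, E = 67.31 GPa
Model: a linearly elastic bar under uniaxial stress, so epsilon = sigma / E (SI units).
  Case 1: epsilon = (1.078 × 10⁸) / (1.245 × 10¹¹) = 0.0008659
  Case 2: epsilon = (1.187 × 10⁸) / (1.904 × 10¹¹) = 0.0006234
  Case 3: epsilon = (3.683 × 10⁷) / (1.982 × 10¹¹) = 0.0001858
  Case 4: epsilon = (2.879 × 10⁸) / (6.731 × 10¹⁰) = 0.004277
Ordering: 0.004277 (case 4) > 0.0008659 (case 1) > 0.0006234 (case 2) > 0.0001858 (case 3)
Final answer: 4, 1, 2, 3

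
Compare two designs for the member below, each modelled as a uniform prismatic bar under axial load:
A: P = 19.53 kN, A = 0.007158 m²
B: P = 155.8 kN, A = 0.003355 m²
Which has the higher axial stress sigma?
Model: a uniform prismatic bar under axial load, so sigma = P / A (SI units).
  A: sigma = 19530 / 0.007158 = 2.728 × 10⁶ Pa = 2.728 MPa
  B: sigma = 155800 / 0.003355 = 4.644 × 10⁷ Pa = 46.44 MPa
46.44 MPa > 2.728 MPa, so B is larger.
Final answer: B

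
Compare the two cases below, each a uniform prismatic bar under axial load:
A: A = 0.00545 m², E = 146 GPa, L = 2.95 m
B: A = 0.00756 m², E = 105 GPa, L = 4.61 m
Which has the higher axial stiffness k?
Model: a uniform prismatic bar under axial load, so k = (A·E) / L (SI units).
  A: k = (0.00545 × (1.46 × 10¹¹)) / 2.95 = 2.697 × 10⁸ N/m = 269.7 MN/m
  B: k = (0.00756 × (1.05 × 10¹¹)) / 4.61 = 1.722 × 10⁸ N/m = 172.2 MN/m
269.7 MN/m > 172.2 MN/m, so A is larger.
Final answer: A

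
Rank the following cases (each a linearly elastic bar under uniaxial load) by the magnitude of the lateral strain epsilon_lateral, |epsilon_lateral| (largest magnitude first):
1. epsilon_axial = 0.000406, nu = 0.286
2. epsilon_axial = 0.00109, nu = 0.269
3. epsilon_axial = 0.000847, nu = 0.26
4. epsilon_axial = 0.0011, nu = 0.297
Model: a linearly elastic bar under uniaxial load, so epsilon_lateral = -nu·epsilon_axial (SI units).
  Case 1: epsilon_lateral = -(0.286 × 0.000406) = -0.0001161
  Case 2: epsilon_lateral = -(0.269 × 0.00109) = -0.0002932
  Case 3: epsilon_lateral = -(0.26 × 0.000847) = -0.0002202
  Case 4: epsilon_lateral = -(0.297 × 0.0011) = -0.0003267
Ordering by |epsilon_lateral|: 0.0003267 (case 4) > 0.0002932 (case 2) > 0.0002202 (case 3) > 0.0001161 (case 1)
Final answer: 4, 2, 3, 1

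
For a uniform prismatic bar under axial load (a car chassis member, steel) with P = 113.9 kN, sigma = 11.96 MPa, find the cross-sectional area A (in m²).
Model: a uniform prismatic bar under axial load, so sigma = P / A.
Solve for A: A = P / sigma.
Convert to SI units:
  P = 113.9 kN = 113900 N
  sigma = 11.96 MPa = 1.196 × 10⁷ Pa
Substitute:
  A = 113900 / (1.196 × 10⁷)
  A = 0.009523 m²
Final answer: A = 0.009523 m²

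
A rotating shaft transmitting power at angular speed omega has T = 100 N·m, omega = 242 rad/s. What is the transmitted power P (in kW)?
Model: a rotating shaft transmitting power at angular speed omega, so P = T·omega.
Substitute:
  P = 100 × 242
  P = 24200 W
Convert: P = 24200 W = 24.2 kW
Final answer: P = 24.2 kW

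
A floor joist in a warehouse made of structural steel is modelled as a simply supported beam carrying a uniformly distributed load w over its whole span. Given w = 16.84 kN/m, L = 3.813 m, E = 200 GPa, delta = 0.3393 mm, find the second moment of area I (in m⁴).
Model: a simply supported beam carrying a uniformly distributed load w over its whole span, so delta = (5·w·L^4) / (384·E·I).
Solve for I: I = (5·w·L^4) / (384·delta·E).
Convert to SI units:
  w = 16.84 kN/m = 16840 N/m
  E = 200 GPa = 2 × 10¹¹ Pa
  delta = 0.3393 mm = 0.0003393 m
Substitute:
  I = (5 × 16840 × 3.813^4) / (384 × 0.0003393 × (2 × 10¹¹))
  I = 0.000683 m⁴
Final answer: I = 0.000683 m⁴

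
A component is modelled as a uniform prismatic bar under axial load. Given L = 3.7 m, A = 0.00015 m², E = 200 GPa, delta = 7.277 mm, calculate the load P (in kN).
Model: a uniform prismatic bar under axial load, so delta = (P·L) / (A·E).
Solve for P: P = (delta·A·E) / L.
Convert to SI units:
  E = 200 GPa = 2 × 10¹¹ Pa
  delta = 7.277 mm = 0.007277 m
Substitute:
  P = (0.007277 × 0.00015 × (2 × 10¹¹)) / 3.7
  P = 59000 N
Convert: P = 59000 N = 59 kN
Final answer: P = 59 kN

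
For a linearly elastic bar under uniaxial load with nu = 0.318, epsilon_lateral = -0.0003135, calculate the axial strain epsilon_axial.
Model: a linearly elastic bar under uniaxial load, so epsilon_lateral = -nu·epsilon_axial.
Solve for epsilon_axial: epsilon_axial = -epsilon_lateral / nu.
Substitute:
  epsilon_axial = -(-0.0003135) / 0.318
  epsilon_axial = 0.0009858
Final answer: epsilon_axial = 0.0009858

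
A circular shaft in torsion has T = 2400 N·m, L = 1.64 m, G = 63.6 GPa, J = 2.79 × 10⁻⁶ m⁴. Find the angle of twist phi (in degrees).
Model: a circular shaft in torsion, so phi = (T·L) / (G·J).
Convert to SI units:
  G = 63.6 GPa = 6.36 × 10¹⁰ Pa
Substitute:
  phi = (2400 × 1.64) / ((6.36 × 10¹⁰) × (2.79 × 10⁻⁶))
  phi = 0.02218 rad
Convert to degrees: phi = 0.02218 × 180/π = 1.271°
Final answer: phi = 1.271°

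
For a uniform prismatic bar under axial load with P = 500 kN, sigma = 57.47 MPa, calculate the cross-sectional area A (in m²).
Model: a uniform prismatic bar under axial load, so sigma = P / A.
Solve for A: A = P / sigma.
Convert to SI units:
  P = 500 kN = 500000 N
  sigma = 57.47 MPa = 5.747 × 10⁷ Pa
Substitute:
  A = 500000 / (5.747 × 10⁷)
  A = 0.0087 m²
Final answer: A = 0.0087 m²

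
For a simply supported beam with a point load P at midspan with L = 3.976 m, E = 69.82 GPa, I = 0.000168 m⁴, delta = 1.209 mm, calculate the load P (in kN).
Model: a simply supported beam with a point load P at midspan, so delta = (P·L^3) / (48·E·I).
Solve for P: P = (48·delta·E·I) / L^3.
Convert to SI units:
  E = 69.82 GPa = 6.982 × 10¹⁰ Pa
  delta = 1.209 mm = 0.001209 m
Substitute:
  P = (48 × 0.001209 × (6.982 × 10¹⁰) × 0.000168) / 3.976^3
  P = 10830 N
Convert: P = 10830 N = 10.83 kN
Final answer: P = 10.83 kN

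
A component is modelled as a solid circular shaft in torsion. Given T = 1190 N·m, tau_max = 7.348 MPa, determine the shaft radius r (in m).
Model: a solid circular shaft in torsion, so tau_max = (2·T) / (π·r^3).
Solve for r: r = ((2·T) / (π·tau_max))^(1/3).
Convert to SI units:
  tau_max = 7.348 MPa = 7.348 × 10⁶ Pa
Substitute:
  r = ((2 × 1190) / (π × (7.348 × 10⁶)))^(1/3)
  r = 0.04689 m
Final answer: r = 0.04689 m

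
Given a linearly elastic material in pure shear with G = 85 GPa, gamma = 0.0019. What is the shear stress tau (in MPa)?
Model: a linearly elastic material in pure shear, so tau = G·gamma.
Convert to SI units:
  G = 85 GPa = 8.5 × 10¹⁰ Pa
Substitute:
  tau = (8.5 × 10¹⁰) × 0.0019
  tau = 1.615 × 10⁸ Pa
Convert: tau = 1.615 × 10⁸ Pa = 161.5 MPa
Final answer: tau = 161.5 MPa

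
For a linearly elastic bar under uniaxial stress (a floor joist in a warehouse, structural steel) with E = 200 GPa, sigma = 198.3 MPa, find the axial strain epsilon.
Model: a linearly elastic bar under uniaxial stress, so sigma = E·epsilon.
Solve for epsilon: epsilon = sigma / E.
Convert to SI units:
  E = 200 GPa = 2 × 10¹¹ Pa
  sigma = 198.3 MPa = 1.983 × 10⁸ Pa
Substitute:
  epsilon = (1.983 × 10⁸) / (2 × 10¹¹)
  epsilon = 0.0009915
Final answer: epsilon = 0.0009915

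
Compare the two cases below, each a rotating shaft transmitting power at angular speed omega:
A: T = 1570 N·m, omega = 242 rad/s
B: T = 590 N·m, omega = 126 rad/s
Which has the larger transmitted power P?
Model: a rotating shaft transmitting power at angular speed omega, so P = T·omega (SI units).
  A: P = 1570 × 242 = 379900 W = 379.9 kW
  B: P = 590 × 126 = 74340 W = 74.34 kW
379.9 kW > 74.34 kW, so A is larger.
Final answer: A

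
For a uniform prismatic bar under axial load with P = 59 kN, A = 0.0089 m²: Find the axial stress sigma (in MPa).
Model: a uniform prismatic bar under axial load, so sigma = P / A.
Convert to SI units:
  P = 59 kN = 59000 N
Substitute:
  sigma = 59000 / 0.0089
  sigma = 6.629 × 10⁶ Pa
Convert: sigma = 6.629 × 10⁶ Pa = 6.629 MPa
Final answer: sigma = 6.629 MPa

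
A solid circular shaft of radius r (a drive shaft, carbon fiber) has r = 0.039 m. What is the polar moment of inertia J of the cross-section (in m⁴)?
Model: a solid circular shaft of radius r, so J = (π·r^4) / 2.
Substitute:
  J = (π × 0.039^4) / 2
  J = 3.634 × 10⁻⁶ m⁴
Final answer: J = 3.634 × 10⁻⁶ m⁴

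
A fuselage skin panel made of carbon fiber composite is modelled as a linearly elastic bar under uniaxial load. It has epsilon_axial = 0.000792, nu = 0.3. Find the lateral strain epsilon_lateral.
Model: a linearly elastic bar under uniaxial load, so epsilon_lateral = -nu·epsilon_axial.
Substitute:
  epsilon_lateral = -(0.3 × 0.000792)
  epsilon_lateral = -0.0002376
Final answer: epsilon_lateral = -0.0002376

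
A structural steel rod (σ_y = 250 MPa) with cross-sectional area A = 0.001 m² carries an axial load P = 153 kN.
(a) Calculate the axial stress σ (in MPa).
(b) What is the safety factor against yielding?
(a) Axial stress σ = P/A. Convert P = 153 kN = 153000 N.
  σ = 153000 / 0.001 = 1.53 × 10⁸ Pa = 153 MPa
(b) Safety factor SF = σ_y/σ = 250 / 153 = 1.634
Final answer: (a) σ = 153 MPa, (b) SF = 1.634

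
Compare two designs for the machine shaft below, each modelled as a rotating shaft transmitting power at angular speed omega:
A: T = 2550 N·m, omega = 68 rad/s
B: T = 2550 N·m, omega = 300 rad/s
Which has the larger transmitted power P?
Model: a rotating shaft transmitting power at angular speed omega, so P = T·omega (SI units).
  A: P = 2550 × 68 = 173400 W = 173.4 kW
  B: P = 2550 × 300 = 765000 W = 765 kW
765 kW > 173.4 kW, so B is larger.
Final answer: B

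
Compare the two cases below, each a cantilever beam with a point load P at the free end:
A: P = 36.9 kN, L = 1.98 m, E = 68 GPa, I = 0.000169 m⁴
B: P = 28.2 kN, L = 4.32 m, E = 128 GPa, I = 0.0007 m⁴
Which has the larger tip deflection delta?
Model: a cantilever beam with a point load P at the free end, so delta = (P·L^3) / (3·E·I) (SI units).
  A: delta = (36900 × 1.98^3) / (3 × (6.8 × 10¹⁰) × 0.000169) = 0.008308 m = 8.308 mm
  B: delta = (28200 × 4.32^3) / (3 × (1.28 × 10¹¹) × 0.0007) = 0.008458 m = 8.458 mm
8.458 mm > 8.308 mm, so B is larger.
Final answer: B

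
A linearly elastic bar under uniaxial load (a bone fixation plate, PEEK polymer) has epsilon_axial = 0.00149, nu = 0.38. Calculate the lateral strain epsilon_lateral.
Model: a linearly elastic bar under uniaxial load, so epsilon_lateral = -nu·epsilon_axial.
Substitute:
  epsilon_lateral = -(0.38 × 0.00149)
  epsilon_lateral = -0.0005662
Final answer: epsilon_lateral = -0.0005662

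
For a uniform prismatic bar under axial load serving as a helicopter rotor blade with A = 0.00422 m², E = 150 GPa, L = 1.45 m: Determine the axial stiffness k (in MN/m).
Model: a uniform prismatic bar under axial load, so k = (A·E) / L.
Convert to SI units:
  E = 150 GPa = 1.5 × 10¹¹ Pa
Substitute:
  k = (0.00422 × (1.5 × 10¹¹)) / 1.45
  k = 4.366 × 10⁸ N/m
Convert: k = 4.366 × 10⁸ N/m = 436.6 MN/m
Final answer: k = 436.6 MN/m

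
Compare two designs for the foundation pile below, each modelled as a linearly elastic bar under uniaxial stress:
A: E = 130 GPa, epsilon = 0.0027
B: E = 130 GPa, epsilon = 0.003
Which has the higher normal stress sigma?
Model: a linearly elastic bar under uniaxial stress, so sigma = E·epsilon (SI units).
  A: sigma = (1.3 × 10¹¹) × 0.0027 = 3.51 × 10⁸ Pa = 351 MPa
  B: sigma = (1.3 × 10¹¹) × 0.003 = 3.9 × 10⁸ Pa = 390 MPa
390 MPa > 351 MPa, so B is larger.
Final answer: B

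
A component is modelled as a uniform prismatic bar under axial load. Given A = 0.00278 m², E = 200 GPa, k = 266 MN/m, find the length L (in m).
Model: a uniform prismatic bar under axial load, so k = (A·E) / L.
Solve for L: L = (A·E) / k.
Convert to SI units:
  E = 200 GPa = 2 × 10¹¹ Pa
  k = 266 MN/m = 2.66 × 10⁸ N/m
Substitute:
  L = (0.00278 × (2 × 10¹¹)) / (2.66 × 10⁸)
  L = 2.09 m
Final answer: L = 2.09 m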